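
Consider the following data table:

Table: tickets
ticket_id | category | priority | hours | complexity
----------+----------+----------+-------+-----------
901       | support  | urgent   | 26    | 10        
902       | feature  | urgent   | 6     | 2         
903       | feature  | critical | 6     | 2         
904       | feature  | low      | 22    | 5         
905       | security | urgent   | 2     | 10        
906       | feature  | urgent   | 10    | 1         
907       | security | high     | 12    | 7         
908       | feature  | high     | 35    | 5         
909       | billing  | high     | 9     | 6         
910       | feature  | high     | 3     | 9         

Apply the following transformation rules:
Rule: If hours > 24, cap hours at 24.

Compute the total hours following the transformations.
118

Step 1: 2 records have hours > 24
Step 2: These records originally summed to 61
Step 3: After capping: 2 × 24 = 48
Step 4: Unaffected records sum: 70
Step 5: Final sum = 48 + 70 = 118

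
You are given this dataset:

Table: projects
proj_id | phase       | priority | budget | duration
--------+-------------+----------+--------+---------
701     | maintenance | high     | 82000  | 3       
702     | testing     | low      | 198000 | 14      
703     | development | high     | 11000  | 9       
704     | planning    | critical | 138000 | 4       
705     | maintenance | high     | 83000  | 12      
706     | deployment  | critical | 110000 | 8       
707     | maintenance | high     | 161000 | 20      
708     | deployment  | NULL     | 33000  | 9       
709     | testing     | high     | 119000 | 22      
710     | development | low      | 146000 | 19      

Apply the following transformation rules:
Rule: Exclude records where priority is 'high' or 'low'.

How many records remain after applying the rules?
3

Step 1: Count records to exclude
  - 5 (high) + 2 (low) = 7 records
Step 2: Total records: 10
Step 3: Remaining = 10 - 7 = 3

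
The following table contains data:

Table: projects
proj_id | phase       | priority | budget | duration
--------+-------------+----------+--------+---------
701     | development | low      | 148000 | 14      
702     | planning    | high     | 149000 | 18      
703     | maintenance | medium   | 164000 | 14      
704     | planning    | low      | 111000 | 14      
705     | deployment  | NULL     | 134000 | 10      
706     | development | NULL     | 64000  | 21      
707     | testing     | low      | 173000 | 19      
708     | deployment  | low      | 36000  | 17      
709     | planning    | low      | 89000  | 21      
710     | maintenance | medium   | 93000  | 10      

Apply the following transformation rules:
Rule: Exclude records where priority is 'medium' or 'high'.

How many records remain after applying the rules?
7

Step 1: Count records to exclude
  - 2 (medium) + 1 (high) = 3 records
Step 2: Total records: 10
Step 3: Remaining = 10 - 3 = 7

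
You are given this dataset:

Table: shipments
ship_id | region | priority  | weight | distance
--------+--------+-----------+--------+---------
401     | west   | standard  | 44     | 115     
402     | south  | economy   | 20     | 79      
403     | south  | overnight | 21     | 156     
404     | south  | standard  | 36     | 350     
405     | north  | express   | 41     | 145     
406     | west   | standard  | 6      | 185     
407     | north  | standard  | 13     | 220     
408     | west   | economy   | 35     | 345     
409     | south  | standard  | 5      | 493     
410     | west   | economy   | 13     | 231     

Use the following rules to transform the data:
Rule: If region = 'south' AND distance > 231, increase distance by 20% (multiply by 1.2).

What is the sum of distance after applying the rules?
2487.6

Step 1: Find records where region = 'south' AND distance > 231
Step 2: 2 records match, summing to 843
Step 3: After multiplier: 843 × 1.2 = 1011.6
Step 4: Unaffected records sum: 1476
Step 5: Final sum = 1011.6 + 1476 = 2487.6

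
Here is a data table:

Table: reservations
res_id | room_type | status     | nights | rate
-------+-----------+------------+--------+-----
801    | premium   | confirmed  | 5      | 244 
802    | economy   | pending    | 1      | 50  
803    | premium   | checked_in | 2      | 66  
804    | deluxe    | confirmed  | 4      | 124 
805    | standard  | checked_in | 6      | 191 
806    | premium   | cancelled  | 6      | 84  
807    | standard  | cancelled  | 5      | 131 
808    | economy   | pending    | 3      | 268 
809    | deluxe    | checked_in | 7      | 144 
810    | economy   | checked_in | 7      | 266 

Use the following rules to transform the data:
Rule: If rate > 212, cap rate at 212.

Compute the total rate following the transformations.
1426

Step 1: 3 records have rate > 212
Step 2: These records originally summed to 778
Step 3: After capping: 3 × 212 = 636
Step 4: Unaffected records sum: 790
Step 5: Final sum = 636 + 790 = 1426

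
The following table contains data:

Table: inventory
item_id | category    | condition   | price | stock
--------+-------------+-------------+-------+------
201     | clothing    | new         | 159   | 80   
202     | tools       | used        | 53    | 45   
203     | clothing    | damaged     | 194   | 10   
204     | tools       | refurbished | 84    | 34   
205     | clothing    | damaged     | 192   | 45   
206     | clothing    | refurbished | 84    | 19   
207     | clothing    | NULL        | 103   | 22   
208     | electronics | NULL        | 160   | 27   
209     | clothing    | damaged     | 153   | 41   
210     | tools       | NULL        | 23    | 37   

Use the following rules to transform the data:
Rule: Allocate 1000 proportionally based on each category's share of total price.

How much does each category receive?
clothing: 734.44, electronics: 132.78, tools: 132.78

Step 1: Calculate total price = 1205
Step 2: Calculate each category's proportion:
  clothing: 885/1205 = 73.44% → 734.44
  electronics: 160/1205 = 13.28% → 132.78
  tools: 160/1205 = 13.28% → 132.78
Step 3: Verify: sum of allocations ≈ 1000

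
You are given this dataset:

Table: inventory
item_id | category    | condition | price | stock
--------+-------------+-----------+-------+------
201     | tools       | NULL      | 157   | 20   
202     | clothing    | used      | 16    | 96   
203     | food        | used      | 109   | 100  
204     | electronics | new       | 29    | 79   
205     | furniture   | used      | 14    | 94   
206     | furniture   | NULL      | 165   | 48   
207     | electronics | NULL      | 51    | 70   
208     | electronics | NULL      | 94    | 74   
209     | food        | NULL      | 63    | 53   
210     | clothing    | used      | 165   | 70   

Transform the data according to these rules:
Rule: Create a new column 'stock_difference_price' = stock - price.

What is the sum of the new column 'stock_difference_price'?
-159

Step 1: For each record, compute stock - price
Example calculations:
  20 - 157 = -137
  96 - 16 = 80
  100 - 109 = -9
  ...
Step 2: Sum all derived values
Step 3: Total = -159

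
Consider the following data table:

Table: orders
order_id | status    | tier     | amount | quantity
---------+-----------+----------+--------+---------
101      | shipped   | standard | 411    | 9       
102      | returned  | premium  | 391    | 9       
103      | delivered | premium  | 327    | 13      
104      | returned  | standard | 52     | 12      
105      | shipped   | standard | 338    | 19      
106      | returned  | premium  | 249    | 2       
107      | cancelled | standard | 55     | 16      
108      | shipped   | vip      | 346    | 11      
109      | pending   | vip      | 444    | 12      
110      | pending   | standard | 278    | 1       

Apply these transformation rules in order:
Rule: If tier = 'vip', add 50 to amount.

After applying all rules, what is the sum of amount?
2991

Step 1: Count records where tier = 'vip': 2
Step 2: Total bonus added: 2 × 50 = 100
Step 3: Original sum of amount: 2891
Step 4: Final sum = 2891 + 100 = 2991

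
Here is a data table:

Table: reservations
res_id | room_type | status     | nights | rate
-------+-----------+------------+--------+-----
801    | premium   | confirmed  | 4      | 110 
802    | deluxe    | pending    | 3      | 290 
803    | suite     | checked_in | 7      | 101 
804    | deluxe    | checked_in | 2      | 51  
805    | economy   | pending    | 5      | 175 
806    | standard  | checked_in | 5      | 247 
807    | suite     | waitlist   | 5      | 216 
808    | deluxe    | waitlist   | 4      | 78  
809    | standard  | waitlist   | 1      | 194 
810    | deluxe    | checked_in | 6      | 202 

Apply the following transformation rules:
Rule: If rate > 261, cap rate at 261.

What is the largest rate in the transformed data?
261

Step 1: Original maximum rate = 290
Step 2: Apply cap at 261
Step 3: 1 records had rate > 261 and were capped
Step 4: Maximum after transformation = 261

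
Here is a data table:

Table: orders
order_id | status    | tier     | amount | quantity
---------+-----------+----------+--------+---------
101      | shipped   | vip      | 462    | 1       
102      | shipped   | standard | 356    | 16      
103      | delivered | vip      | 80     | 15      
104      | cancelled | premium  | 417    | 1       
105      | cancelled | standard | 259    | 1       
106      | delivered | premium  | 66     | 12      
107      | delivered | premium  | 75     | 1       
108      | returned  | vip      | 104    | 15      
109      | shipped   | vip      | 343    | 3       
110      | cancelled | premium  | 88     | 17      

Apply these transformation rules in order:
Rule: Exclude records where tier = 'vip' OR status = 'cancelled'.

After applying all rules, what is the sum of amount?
497

Step 1: Find records where tier = 'vip' OR status = 'cancelled'
Step 2: 7 records match, summing to 1753
Step 3: Original sum: 2250
Step 4: Remaining sum = 2250 - 1753 = 497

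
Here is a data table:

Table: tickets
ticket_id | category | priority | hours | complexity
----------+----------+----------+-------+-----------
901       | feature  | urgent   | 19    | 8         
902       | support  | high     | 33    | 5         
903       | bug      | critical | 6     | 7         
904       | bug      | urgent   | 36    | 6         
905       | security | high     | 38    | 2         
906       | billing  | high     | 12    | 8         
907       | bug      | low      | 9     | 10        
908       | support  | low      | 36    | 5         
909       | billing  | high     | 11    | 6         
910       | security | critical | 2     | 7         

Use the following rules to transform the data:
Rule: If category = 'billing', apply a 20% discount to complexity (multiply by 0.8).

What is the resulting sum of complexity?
61.2

Step 1: Records with category = 'billing' have total complexity = 14
Step 2: Apply multiplier: 14 × 0.8 = 11.2
Step 3: Other records total: 50
Step 4: Final sum = 11.2 + 50 = 61.2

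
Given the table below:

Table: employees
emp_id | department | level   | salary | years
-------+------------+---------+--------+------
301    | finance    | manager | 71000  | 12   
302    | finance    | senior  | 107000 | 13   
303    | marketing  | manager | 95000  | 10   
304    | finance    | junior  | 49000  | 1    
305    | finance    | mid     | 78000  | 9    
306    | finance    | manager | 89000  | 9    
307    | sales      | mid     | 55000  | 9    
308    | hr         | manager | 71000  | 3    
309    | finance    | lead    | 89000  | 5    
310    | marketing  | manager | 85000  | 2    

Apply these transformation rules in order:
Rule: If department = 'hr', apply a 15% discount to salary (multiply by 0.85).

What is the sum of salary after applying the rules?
778350.0

Step 1: Records with department = 'hr' have total salary = 71000
Step 2: Apply multiplier: 71000 × 0.85 = 60350.0
Step 3: Other records total: 718000
Step 4: Final sum = 60350.0 + 718000 = 778350.0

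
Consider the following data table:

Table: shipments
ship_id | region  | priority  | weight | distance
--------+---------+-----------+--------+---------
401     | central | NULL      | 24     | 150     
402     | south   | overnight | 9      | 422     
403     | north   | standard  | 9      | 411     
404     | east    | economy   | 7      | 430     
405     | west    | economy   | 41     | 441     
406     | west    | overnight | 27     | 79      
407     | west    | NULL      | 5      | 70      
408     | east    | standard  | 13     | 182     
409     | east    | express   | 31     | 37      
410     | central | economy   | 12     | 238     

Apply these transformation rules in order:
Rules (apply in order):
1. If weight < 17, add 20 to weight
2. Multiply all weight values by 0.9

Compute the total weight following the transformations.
268.2

Step 1: Apply Rule 1 - Add 20 to records with weight < 17
  - 6 records affected: 55 + (6 × 20) = 175
  - Unaffected records: 123
  - Sum after Rule 1: 298
Step 2: Apply Rule 2 - Multiply all by 0.9
  - 298 × 0.9 = 268.2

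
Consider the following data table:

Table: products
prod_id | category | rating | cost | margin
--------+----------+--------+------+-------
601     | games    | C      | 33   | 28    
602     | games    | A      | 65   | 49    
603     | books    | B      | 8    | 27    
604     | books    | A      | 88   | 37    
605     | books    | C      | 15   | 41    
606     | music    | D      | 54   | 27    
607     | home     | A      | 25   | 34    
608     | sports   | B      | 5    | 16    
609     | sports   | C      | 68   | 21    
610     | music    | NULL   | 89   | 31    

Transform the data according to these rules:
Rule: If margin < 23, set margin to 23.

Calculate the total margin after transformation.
320

Step 1: 2 records have margin < 23
Step 2: These records originally summed to 37
Step 3: After setting to minimum: 2 × 23 = 46
Step 4: Unaffected records sum: 274
Step 5: Final sum = 46 + 274 = 320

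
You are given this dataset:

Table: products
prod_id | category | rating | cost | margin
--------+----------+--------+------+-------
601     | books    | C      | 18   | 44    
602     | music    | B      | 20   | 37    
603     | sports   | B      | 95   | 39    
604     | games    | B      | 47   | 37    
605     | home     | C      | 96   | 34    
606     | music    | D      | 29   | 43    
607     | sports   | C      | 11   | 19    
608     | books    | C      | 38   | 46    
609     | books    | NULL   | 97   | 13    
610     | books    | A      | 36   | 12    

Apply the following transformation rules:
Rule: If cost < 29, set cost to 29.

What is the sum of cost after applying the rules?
525

Step 1: 3 records have cost < 29
Step 2: These records originally summed to 49
Step 3: After setting to minimum: 3 × 29 = 87
Step 4: Unaffected records sum: 438
Step 5: Final sum = 87 + 438 = 525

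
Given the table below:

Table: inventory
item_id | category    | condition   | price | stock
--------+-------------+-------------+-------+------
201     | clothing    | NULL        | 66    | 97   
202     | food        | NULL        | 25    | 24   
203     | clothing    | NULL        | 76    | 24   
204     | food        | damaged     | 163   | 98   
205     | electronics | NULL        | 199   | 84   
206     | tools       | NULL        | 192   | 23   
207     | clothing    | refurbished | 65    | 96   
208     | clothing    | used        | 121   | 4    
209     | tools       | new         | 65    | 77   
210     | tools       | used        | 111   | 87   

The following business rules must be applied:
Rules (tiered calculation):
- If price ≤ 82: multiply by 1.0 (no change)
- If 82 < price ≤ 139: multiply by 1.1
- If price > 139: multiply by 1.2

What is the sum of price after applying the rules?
1217.0

Step 1: Tier 1 (price ≤ 82): 5 records, sum = 297 × 1.0 = 297.0
Step 2: Tier 2 (82 < price ≤ 139): 2 records, sum = 232 × 1.1 = 255.2
Step 3: Tier 3 (price > 139): 3 records, sum = 554 × 1.2 = 664.8
Step 4: Final sum = 297.0 + 255.2 + 664.8 = 1217.0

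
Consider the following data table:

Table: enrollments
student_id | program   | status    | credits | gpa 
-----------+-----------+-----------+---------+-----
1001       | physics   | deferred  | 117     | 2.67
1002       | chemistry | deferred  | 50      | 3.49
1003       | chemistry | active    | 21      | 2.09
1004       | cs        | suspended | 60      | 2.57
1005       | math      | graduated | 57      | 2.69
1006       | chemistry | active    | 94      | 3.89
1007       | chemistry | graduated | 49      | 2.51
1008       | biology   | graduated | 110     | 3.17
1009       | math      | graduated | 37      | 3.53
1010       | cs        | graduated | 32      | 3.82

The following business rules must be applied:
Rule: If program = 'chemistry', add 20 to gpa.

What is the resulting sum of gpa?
110.43

Step 1: Count records where program = 'chemistry': 4
Step 2: Total bonus added: 4 × 20 = 80
Step 3: Original sum of gpa: 30.43
Step 4: Final sum = 30.43 + 80 = 110.43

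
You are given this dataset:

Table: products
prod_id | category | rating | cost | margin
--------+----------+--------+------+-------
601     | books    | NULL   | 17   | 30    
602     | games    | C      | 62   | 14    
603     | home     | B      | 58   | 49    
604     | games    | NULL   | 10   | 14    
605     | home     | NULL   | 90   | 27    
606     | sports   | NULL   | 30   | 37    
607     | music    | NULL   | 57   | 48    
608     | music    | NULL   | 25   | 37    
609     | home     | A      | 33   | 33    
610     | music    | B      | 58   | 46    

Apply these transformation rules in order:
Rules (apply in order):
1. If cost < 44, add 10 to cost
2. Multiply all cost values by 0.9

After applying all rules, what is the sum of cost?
441.0

Step 1: Apply Rule 1 - Add 10 to records with cost < 44
  - 5 records affected: 115 + (5 × 10) = 165
  - Unaffected records: 325
  - Sum after Rule 1: 490
Step 2: Apply Rule 2 - Multiply all by 0.9
  - 490 × 0.9 = 441.0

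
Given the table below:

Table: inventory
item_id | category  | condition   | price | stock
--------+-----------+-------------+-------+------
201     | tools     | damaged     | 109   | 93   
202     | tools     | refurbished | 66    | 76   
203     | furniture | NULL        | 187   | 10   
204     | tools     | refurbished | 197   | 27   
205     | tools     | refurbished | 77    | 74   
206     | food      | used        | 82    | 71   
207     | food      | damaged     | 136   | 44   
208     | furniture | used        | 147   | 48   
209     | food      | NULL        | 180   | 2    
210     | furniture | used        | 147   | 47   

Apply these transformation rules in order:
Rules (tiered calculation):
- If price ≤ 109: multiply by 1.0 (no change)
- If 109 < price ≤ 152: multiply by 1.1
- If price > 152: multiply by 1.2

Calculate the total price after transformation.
1483.8

Step 1: Tier 1 (price ≤ 109): 4 records, sum = 334 × 1.0 = 334.0
Step 2: Tier 2 (109 < price ≤ 152): 3 records, sum = 430 × 1.1 = 473.0
Step 3: Tier 3 (price > 152): 3 records, sum = 564 × 1.2 = 676.8
Step 4: Final sum = 334.0 + 473.0 + 676.8 = 1483.8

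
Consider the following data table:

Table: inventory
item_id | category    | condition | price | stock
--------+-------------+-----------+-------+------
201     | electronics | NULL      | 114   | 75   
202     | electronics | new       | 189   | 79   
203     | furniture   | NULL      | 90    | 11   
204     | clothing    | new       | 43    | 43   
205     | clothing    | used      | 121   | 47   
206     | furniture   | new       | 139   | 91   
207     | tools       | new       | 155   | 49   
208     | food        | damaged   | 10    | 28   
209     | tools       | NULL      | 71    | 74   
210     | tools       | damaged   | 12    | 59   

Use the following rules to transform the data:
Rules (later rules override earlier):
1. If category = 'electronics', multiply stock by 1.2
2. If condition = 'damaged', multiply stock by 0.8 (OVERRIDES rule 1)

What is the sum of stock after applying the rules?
569.4

Step 1: Rule 2 takes priority for records with condition = 'damaged'
  - 2 records: 87 × 0.8 = 69.6
Step 2: Rule 1 applies to remaining records with category = 'electronics'
  - 2 records: 154 × 1.2 = 184.8
Step 3: Other records unchanged: 315
Step 4: Final sum = 69.6 + 184.8 + 315 = 569.4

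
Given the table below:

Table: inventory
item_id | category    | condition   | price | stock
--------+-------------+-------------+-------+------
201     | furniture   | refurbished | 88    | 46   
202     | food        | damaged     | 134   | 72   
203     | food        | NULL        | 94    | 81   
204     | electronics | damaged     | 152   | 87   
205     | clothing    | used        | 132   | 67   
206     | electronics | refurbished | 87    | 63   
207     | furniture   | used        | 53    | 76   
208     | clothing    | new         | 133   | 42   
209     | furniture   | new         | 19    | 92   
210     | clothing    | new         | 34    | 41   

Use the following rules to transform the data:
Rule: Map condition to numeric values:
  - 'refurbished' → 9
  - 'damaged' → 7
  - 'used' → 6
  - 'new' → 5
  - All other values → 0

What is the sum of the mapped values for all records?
59

Step 1: Apply mapping to each record
Step 2: Count by status:
  'refurbished': 2 records × 9 = 18
  'damaged': 2 records × 7 = 14
  'used': 2 records × 6 = 12
  'new': 3 records × 5 = 15
Step 3: Sum all mapped values = 59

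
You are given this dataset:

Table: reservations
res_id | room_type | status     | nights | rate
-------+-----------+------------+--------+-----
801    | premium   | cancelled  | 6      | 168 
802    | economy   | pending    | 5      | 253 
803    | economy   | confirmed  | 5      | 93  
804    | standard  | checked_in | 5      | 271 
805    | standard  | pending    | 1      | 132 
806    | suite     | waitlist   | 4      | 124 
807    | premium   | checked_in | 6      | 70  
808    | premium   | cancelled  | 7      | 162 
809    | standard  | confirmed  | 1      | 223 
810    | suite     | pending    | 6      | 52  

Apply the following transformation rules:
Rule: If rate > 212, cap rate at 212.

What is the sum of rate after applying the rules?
1437

Step 1: 3 records have rate > 212
Step 2: These records originally summed to 747
Step 3: After capping: 3 × 212 = 636
Step 4: Unaffected records sum: 801
Step 5: Final sum = 636 + 801 = 1437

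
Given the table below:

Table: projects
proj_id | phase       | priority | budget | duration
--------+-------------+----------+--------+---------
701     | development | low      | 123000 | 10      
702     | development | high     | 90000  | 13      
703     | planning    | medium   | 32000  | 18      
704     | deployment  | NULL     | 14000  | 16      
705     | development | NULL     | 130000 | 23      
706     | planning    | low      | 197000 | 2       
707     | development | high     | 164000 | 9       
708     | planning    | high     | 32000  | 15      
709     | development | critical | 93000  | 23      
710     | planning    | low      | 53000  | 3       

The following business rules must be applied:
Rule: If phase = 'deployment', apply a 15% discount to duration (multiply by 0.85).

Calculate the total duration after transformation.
129.6

Step 1: Records with phase = 'deployment' have total duration = 16
Step 2: Apply multiplier: 16 × 0.85 = 13.6
Step 3: Other records total: 116
Step 4: Final sum = 13.6 + 116 = 129.6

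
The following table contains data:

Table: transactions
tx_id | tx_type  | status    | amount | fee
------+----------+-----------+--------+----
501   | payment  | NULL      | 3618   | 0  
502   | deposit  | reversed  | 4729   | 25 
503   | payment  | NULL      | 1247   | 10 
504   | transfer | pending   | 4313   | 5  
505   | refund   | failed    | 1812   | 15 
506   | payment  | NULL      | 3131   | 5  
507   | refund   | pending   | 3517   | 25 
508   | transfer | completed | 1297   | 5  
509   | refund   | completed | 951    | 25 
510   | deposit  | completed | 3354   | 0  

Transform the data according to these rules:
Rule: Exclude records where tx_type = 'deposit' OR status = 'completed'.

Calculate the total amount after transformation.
17638

Step 1: Find records where tx_type = 'deposit' OR status = 'completed'
Step 2: 4 records match, summing to 10331
Step 3: Original sum: 27969
Step 4: Remaining sum = 27969 - 10331 = 17638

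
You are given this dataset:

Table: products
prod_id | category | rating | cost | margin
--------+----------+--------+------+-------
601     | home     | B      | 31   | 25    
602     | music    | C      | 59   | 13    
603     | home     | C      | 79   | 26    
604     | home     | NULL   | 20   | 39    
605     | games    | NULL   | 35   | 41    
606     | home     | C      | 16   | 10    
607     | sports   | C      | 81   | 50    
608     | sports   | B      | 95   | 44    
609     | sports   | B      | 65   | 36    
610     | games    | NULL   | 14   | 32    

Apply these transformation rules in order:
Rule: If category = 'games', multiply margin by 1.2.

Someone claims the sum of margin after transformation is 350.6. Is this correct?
No, the correct result is 330.6.

Step 1: Calculate the correct sum after transformation
Step 2: Apply multiplier 1.2 to records where category = 'games'
Step 3: Correct result = 330.6
Step 4: Claimed result = 350.6
Step 5: 330.6 ≠ 350.6
Conclusion: The claimed result is incorrect. The correct answer is 330.6.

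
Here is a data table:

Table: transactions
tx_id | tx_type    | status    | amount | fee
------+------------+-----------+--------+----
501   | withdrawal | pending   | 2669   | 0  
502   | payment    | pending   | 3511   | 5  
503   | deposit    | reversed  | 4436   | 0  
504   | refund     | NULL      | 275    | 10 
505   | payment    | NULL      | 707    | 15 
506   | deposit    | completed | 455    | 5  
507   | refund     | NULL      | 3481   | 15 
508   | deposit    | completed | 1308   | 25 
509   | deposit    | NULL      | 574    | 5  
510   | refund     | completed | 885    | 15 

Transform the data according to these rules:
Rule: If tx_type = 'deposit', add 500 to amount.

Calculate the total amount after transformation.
20301

Step 1: Count records where tx_type = 'deposit': 4
Step 2: Total bonus added: 4 × 500 = 2000
Step 3: Original sum of amount: 18301
Step 4: Final sum = 18301 + 2000 = 20301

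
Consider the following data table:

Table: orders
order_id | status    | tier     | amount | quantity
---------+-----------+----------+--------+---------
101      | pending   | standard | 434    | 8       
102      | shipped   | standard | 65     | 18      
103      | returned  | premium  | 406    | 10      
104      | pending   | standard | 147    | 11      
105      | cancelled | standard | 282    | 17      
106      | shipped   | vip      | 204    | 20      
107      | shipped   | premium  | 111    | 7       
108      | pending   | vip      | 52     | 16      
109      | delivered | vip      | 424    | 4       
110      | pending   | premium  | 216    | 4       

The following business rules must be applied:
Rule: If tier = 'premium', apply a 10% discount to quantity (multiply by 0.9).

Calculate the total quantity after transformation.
112.9

Step 1: Records with tier = 'premium' have total quantity = 21
Step 2: Apply multiplier: 21 × 0.9 = 18.9
Step 3: Other records total: 94
Step 4: Final sum = 18.9 + 94 = 112.9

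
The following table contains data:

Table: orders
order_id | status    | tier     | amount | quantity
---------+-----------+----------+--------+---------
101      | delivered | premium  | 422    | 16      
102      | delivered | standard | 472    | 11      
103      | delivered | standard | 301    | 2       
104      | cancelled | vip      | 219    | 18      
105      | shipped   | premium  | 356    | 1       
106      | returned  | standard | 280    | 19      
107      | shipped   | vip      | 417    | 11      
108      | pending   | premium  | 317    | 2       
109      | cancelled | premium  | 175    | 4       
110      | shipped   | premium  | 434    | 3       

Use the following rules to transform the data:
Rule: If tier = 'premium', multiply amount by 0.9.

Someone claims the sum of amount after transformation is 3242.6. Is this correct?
No, the correct result is 3222.6.

Step 1: Calculate the correct sum after transformation
Step 2: Apply multiplier 0.9 to records where tier = 'premium'
Step 3: Correct result = 3222.6
Step 4: Claimed result = 3242.6
Step 5: 3222.6 ≠ 3242.6
Conclusion: The claimed result is incorrect. The correct answer is 3222.6.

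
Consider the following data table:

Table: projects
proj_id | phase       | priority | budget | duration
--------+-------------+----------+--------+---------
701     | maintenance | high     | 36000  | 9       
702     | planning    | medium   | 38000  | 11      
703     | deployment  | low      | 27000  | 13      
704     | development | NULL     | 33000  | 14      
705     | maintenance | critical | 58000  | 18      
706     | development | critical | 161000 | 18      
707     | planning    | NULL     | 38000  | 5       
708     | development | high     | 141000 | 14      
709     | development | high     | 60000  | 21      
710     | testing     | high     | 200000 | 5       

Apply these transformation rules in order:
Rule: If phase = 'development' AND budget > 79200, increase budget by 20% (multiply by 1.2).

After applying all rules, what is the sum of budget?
852400.0

Step 1: Find records where phase = 'development' AND budget > 79200
Step 2: 2 records match, summing to 302000
Step 3: After multiplier: 302000 × 1.2 = 362400.0
Step 4: Unaffected records sum: 490000
Step 5: Final sum = 362400.0 + 490000 = 852400.0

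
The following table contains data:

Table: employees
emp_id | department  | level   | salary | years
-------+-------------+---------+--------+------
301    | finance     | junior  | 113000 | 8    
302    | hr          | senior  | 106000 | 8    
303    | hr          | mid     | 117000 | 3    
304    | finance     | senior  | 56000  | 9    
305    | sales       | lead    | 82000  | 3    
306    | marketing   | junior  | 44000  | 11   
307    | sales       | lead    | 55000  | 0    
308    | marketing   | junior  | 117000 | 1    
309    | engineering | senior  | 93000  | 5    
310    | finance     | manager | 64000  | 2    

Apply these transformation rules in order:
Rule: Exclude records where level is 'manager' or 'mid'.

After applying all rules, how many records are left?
8

Step 1: Count records to exclude
  - 1 (manager) + 1 (mid) = 2 records
Step 2: Total records: 10
Step 3: Remaining = 10 - 2 = 8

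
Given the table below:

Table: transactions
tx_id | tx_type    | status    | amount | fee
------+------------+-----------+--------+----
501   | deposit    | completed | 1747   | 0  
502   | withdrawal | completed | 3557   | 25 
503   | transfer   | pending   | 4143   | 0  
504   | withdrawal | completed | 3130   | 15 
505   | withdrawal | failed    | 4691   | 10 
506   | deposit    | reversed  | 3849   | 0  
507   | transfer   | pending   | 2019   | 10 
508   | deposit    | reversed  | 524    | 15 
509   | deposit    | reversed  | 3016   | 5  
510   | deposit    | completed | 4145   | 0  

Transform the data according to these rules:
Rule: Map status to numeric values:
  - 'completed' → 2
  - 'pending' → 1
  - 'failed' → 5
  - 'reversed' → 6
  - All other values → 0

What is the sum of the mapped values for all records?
33

Step 1: Apply mapping to each record
Step 2: Count by status:
  'completed': 4 records × 2 = 8
  'pending': 2 records × 1 = 2
  'failed': 1 records × 5 = 5
  'reversed': 3 records × 6 = 18
Step 3: Sum all mapped values = 33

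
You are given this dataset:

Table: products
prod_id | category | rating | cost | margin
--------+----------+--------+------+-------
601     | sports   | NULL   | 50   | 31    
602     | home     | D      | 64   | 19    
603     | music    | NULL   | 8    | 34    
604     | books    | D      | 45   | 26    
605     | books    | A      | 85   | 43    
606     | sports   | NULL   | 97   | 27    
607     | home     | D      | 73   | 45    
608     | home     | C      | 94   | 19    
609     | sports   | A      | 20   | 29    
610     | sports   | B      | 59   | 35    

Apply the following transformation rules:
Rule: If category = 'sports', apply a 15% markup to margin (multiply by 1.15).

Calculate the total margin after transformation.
326.3

Step 1: Records with category = 'sports' have total margin = 122
Step 2: Apply multiplier: 122 × 1.15 = 140.3
Step 3: Other records total: 186
Step 4: Final sum = 140.3 + 186 = 326.3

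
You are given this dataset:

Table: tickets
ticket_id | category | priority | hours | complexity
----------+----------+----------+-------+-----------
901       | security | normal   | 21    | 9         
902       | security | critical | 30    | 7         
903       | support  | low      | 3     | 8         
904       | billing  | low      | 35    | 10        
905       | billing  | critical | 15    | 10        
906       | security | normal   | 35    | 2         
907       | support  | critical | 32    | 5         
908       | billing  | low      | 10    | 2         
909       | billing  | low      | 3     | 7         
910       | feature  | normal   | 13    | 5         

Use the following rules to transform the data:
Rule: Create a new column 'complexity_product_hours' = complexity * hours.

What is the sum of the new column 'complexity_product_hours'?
1259

Step 1: For each record, compute complexity * hours
Example calculations:
  9 * 21 = 189
  7 * 30 = 210
  8 * 3 = 24
  ...
Step 2: Sum all derived values
Step 3: Total = 1259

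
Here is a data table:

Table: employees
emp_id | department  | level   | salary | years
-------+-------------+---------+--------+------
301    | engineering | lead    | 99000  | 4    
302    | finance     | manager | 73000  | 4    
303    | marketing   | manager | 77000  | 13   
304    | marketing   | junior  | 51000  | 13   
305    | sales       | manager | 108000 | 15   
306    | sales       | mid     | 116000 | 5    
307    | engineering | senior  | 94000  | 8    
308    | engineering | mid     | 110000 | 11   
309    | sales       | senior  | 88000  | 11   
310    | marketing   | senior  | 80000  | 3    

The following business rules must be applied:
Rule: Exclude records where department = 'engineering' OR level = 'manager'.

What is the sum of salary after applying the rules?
335000

Step 1: Find records where department = 'engineering' OR level = 'manager'
Step 2: 6 records match, summing to 561000
Step 3: Original sum: 896000
Step 4: Remaining sum = 896000 - 561000 = 335000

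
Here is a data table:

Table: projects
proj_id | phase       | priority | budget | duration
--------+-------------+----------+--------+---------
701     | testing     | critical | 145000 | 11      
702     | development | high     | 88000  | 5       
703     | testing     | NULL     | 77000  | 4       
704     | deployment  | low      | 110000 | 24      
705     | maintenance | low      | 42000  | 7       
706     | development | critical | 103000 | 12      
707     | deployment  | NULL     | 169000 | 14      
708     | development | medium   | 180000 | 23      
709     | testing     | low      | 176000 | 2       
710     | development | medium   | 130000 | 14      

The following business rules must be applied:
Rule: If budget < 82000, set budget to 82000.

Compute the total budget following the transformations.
1265000

Step 1: 2 records have budget < 82000
Step 2: These records originally summed to 119000
Step 3: After setting to minimum: 2 × 82000 = 164000
Step 4: Unaffected records sum: 1101000
Step 5: Final sum = 164000 + 1101000 = 1265000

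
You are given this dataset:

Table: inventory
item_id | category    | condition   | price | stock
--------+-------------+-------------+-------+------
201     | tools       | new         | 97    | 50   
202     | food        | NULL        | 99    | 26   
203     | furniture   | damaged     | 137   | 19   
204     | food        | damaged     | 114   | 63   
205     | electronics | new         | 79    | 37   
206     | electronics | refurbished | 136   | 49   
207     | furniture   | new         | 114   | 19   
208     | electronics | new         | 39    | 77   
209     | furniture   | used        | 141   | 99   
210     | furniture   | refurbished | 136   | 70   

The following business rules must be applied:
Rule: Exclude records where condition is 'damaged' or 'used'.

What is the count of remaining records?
7

Step 1: Count records to exclude
  - 2 (damaged) + 1 (used) = 3 records
Step 2: Total records: 10
Step 3: Remaining = 10 - 3 = 7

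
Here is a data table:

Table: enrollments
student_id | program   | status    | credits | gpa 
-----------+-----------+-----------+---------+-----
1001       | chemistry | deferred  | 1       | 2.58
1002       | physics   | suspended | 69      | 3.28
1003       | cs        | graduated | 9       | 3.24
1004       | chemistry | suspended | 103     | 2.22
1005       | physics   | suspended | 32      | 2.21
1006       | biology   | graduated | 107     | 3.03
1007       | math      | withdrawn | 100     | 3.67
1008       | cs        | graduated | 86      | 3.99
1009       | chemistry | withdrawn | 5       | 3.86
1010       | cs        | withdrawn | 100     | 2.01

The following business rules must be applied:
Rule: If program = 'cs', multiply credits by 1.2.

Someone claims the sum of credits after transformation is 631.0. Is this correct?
No, the correct result is 651.0.

Step 1: Calculate the correct sum after transformation
Step 2: Apply multiplier 1.2 to records where program = 'cs'
Step 3: Correct result = 651.0
Step 4: Claimed result = 631.0
Step 5: 651.0 ≠ 631.0
Conclusion: The claimed result is incorrect. The correct answer is 651.0.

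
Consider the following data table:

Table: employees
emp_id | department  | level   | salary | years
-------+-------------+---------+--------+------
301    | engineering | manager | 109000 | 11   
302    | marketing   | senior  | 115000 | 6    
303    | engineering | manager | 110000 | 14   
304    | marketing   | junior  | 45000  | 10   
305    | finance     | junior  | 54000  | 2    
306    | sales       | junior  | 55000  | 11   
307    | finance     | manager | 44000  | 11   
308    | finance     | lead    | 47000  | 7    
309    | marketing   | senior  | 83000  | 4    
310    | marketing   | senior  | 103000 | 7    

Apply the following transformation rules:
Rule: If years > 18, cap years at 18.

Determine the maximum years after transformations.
14

Step 1: Original maximum years = 14
Step 2: Check cap of 18 against maximum
Step 3: No records exceed the cap (max 14 <= cap 18), so no capping applies
Step 4: Maximum after transformation = 14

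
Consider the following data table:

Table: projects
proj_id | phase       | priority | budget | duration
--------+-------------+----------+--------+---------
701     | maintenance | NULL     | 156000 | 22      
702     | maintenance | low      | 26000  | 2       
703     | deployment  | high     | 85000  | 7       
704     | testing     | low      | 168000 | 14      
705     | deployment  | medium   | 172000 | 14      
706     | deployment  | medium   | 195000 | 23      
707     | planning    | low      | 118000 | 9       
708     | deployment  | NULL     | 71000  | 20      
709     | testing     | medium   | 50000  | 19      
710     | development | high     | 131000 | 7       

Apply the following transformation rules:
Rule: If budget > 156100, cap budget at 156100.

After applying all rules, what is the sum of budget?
1105300

Step 1: 3 records have budget > 156100
Step 2: These records originally summed to 535000
Step 3: After capping: 3 × 156100 = 468300
Step 4: Unaffected records sum: 637000
Step 5: Final sum = 468300 + 637000 = 1105300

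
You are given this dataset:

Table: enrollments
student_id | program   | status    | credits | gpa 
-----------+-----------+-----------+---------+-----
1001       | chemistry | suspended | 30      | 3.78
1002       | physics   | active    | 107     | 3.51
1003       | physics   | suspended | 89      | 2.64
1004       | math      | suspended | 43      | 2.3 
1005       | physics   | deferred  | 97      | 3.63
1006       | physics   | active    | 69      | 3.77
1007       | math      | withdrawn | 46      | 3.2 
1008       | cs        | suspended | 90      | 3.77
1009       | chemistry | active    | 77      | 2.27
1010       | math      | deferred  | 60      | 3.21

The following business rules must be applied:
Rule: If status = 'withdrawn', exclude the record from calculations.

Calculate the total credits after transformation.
662

Step 1: Identify records where status = 'withdrawn'
Step 2: The excluded records sum to 46
Step 3: Original total credits = 708
Step 4: Remaining total = 708 - 46 = 662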